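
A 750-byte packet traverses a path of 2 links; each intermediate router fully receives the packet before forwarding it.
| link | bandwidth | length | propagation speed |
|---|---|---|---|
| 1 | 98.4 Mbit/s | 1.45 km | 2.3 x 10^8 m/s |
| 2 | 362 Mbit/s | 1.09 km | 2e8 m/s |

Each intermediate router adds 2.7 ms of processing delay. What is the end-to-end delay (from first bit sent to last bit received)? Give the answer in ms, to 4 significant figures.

L = 750 × 8 = 6000 bits.
Transmission delays (L/R per hop): 0.0609756, 0.0165746 ms; sum = 0.0775502 ms.
Propagation delays (d/s per hop): 0.00630435, 0.00545 ms; sum = 0.0117543 ms.
Processing at 1 router(s): 1 × 2.7 ms = 2.7 ms.
End-to-end = 2.789 ms.

2.789 ms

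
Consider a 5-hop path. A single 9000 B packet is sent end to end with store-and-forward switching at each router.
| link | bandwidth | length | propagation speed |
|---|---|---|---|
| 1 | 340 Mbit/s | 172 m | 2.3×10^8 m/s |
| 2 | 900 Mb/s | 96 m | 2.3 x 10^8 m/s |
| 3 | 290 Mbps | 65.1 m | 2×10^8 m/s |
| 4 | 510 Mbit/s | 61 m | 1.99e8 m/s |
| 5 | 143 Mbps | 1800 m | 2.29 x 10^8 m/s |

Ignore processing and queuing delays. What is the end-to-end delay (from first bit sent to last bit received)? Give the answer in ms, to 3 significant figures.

L = 9000 × 8 = 72000 bits.
Transmission delays (L/R per hop): 0.211765, 0.08, 0.248276, 0.141176, 0.503497 ms; sum = 1.18471 ms.
Propagation delays (d/s per hop): 0.000747826, 0.000417391, 0.0003255, 0.000306533, 0.00786026 ms; sum = 0.00965751 ms.
End-to-end = 1.19 ms.

1.19 ms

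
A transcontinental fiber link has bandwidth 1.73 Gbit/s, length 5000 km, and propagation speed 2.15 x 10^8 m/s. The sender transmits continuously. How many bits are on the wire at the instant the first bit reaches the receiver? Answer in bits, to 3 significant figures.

40200000 bits

Propagation delay = 5000000 / 215000000 = 0.0232558 s.
BDP = R × t_prop = 1730000000 × 0.0232558 = 40232600 bits.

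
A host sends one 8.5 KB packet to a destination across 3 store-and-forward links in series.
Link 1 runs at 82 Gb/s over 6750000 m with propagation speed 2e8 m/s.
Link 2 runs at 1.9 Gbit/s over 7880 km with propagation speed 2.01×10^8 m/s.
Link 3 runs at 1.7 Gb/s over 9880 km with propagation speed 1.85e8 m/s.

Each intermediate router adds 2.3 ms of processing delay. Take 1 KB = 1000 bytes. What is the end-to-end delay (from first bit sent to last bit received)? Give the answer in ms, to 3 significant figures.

L = 68000 bits.
Transmission delays (L/R per hop): 0.000829268, 0.0357895, 0.04 ms; sum = 0.0766187 ms.
Propagation delays (d/s per hop): 33.75, 39.204, 53.4054 ms; sum = 126.359 ms.
Processing at 2 router(s): 2 × 2.3 ms = 4.6 ms.
End-to-end = 131 ms.

131 ms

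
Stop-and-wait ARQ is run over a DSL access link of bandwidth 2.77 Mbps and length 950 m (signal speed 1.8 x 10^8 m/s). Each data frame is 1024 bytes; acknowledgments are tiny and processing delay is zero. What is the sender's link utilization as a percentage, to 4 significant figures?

t_tx = L/R = 8192/2770000 = 0.0029574 s.
t_prop = 950/180000000 = 5.27778e-06 s; RTT = 1.05556e-05 s.
Cycle = t_tx + RTT = 0.00296796 s.
Utilization = t_tx / cycle = 0.0029574/0.00296796 = 99.64 %.

99.64 %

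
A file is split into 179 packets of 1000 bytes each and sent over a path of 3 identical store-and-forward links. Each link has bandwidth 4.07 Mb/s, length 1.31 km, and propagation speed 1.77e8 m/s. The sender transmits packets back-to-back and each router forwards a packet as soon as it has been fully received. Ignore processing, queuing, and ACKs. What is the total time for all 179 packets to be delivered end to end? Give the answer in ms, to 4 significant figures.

Per-hop transmission t_tx = L/R = 8000/4.07e+06 = 1.9656 ms.
Per-hop propagation t_prop = 1310/177000000 = 0.00740113 ms.
Pipeline fill: first packet needs 3·t_tx to clear all hops; remaining 178 packets each add one t_tx.
Total = (3+179-1)·t_tx + 3·t_prop = 181·1.9656 + 3·0.00740113 = 355.8 ms.

355.8 ms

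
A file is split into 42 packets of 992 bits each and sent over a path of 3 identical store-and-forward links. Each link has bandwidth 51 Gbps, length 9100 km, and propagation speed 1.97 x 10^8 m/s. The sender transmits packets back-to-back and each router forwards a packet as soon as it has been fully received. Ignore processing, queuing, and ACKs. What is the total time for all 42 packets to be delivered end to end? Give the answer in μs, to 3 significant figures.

Per-hop transmission t_tx = L/R = 992/51000000000 = 0.019451 μs.
Per-hop propagation t_prop = 9100000/197000000 = 46192.9 μs.
Pipeline fill: first packet needs 3·t_tx to clear all hops; remaining 41 packets each add one t_tx.
Total = (3+42-1)·t_tx + 3·t_prop = 44·0.019451 + 3·46192.9 = 139000 μs.

139000 μs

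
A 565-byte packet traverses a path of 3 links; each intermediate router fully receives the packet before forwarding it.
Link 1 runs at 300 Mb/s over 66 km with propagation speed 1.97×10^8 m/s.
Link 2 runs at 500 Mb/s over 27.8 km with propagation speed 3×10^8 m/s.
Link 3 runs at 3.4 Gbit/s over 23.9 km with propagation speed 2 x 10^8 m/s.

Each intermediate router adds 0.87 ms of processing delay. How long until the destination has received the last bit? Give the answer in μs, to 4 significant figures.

L = 565 × 8 = 4520 bits.
Transmission delays (L/R per hop): 15.0667, 9.04, 1.32941 μs; sum = 25.4361 μs.
Propagation delays (d/s per hop): 335.025, 92.6667, 119.5 μs; sum = 547.192 μs.
Processing at 2 router(s): 2 × 0.87 ms = 1740 μs.
End-to-end = 2313 μs.

2313 μs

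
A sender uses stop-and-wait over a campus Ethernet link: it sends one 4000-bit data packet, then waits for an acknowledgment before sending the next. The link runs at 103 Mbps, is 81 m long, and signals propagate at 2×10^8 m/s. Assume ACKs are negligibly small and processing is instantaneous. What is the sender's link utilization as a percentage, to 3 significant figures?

98.0 %

t_tx = L/R = 4000/103000000 = 3.8835e-05 s.
t_prop = 81/200000000 = 4.05e-07 s; RTT = 8.1e-07 s.
Cycle = t_tx + RTT = 3.9645e-05 s.
Utilization = t_tx / cycle = 3.8835e-05/3.9645e-05 = 98.0 %.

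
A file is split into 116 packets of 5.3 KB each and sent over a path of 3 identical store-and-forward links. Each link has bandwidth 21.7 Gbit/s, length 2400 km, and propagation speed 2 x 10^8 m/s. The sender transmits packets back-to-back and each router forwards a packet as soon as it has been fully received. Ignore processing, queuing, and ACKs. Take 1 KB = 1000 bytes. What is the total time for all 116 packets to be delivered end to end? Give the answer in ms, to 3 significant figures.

Per-hop transmission t_tx = L/R = 42400/21700000000 = 0.00195392 ms.
Per-hop propagation t_prop = 2400000/200000000 = 12 ms.
Pipeline fill: first packet needs 3·t_tx to clear all hops; remaining 115 packets each add one t_tx.
Total = (3+116-1)·t_tx + 3·t_prop = 118·0.00195392 + 3·12 = 36.2 ms.

36.2 ms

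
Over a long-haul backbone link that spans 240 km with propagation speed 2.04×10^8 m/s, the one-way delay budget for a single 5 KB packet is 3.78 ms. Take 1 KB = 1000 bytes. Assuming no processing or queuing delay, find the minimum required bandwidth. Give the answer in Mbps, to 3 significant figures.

L = 40000 bits.
Propagation delay = 240000 / 204000000 = 1.17647 ms.
Transmission budget = 3.78 − 1.17647 = 2.60353 ms.
R ≥ L / t_tx = 40000 bits / 0.00260353 s = 15.4 Mbps.

15.4 Mbps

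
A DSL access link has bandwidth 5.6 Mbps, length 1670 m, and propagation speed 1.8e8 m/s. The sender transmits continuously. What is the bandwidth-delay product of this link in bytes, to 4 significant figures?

Propagation delay = 1670 / 180000000 = 9.27778e-06 s.
BDP = R × t_prop = 5600000 × 9.27778e-06 = 51.9556 bits.
In bytes: 51.9556/8 = 6.494 bytes.

6.494 bytes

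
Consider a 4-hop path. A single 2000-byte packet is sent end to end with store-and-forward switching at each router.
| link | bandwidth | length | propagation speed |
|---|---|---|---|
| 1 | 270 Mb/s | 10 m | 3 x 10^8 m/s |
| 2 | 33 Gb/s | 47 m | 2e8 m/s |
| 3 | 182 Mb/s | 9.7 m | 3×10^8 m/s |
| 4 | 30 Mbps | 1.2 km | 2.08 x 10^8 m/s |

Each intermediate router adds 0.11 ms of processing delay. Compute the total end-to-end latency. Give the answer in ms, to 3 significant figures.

1.02 ms

L = 2000 × 8 = 16000 bits.
Transmission delays (L/R per hop): 0.0592593, 0.000484848, 0.0879121, 0.533333 ms; sum = 0.68099 ms.
Propagation delays (d/s per hop): 3.33333e-05, 0.000235, 3.23333e-05, 0.00576923 ms; sum = 0.0060699 ms.
Processing at 3 router(s): 3 × 0.11 ms = 0.33 ms.
End-to-end = 1.02 ms.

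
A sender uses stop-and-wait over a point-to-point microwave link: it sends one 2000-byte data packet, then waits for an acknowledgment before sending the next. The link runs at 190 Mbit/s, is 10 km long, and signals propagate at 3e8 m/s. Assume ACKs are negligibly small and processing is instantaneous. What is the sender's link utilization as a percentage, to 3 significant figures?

55.8 %

t_tx = L/R = 16000/190000000 = 8.42105e-05 s.
t_prop = 10000/300000000 = 3.33333e-05 s; RTT = 6.66667e-05 s.
Cycle = t_tx + RTT = 0.000150877 s.
Utilization = t_tx / cycle = 8.42105e-05/0.000150877 = 55.8 %.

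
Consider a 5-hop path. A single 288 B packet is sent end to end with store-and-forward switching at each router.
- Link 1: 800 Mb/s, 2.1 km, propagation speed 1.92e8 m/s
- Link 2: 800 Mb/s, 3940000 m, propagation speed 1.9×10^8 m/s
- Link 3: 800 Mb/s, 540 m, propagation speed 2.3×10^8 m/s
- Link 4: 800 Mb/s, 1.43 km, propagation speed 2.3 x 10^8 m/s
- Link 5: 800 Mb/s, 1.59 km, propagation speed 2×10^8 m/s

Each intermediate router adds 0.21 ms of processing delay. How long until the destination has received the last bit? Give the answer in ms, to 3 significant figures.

21.6 ms

L = 288 × 8 = 2304 bits.
Transmission delay per hop = L/R = 2304/800000000 = 0.00288 ms; 5 hops → 0.0144 ms.
Propagation delays (d/s per hop): 0.0109375, 20.7368, 0.00234783, 0.00621739, 0.00795 ms; sum = 20.7643 ms.
Processing at 4 router(s): 4 × 0.21 ms = 0.84 ms.
End-to-end = 21.6 ms.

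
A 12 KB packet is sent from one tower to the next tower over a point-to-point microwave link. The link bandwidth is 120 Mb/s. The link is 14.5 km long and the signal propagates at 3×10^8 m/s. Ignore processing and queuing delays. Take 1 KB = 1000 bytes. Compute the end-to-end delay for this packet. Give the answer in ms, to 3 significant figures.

L = 96000 bits.
Transmission delay = L/R = 96000 / 120000000 = 0.8 ms.
Propagation delay = d/s = 14500 m / 300000000 m/s = 0.0483333 ms.
Total = 0.848 ms.

0.848 ms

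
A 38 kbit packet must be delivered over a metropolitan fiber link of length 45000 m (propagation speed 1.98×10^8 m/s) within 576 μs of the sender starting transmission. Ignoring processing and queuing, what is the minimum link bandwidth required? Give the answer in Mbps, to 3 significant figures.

Propagation delay = 45000 / 198000000 = 227.273 μs.
Transmission budget = 576 − 227.273 = 348.727 μs.
R ≥ L / t_tx = 38000 bits / 0.000348727 s = 109 Mbps.

109 Mbps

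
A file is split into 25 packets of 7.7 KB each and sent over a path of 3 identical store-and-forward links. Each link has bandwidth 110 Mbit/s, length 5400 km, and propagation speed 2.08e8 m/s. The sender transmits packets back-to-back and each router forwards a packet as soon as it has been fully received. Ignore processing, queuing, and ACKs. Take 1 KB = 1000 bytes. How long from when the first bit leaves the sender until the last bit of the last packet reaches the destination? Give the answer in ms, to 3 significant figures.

93.0 ms

Per-hop transmission t_tx = L/R = 61600/110000000 = 0.56 ms.
Per-hop propagation t_prop = 5400000/208000000 = 25.9615 ms.
Pipeline fill: first packet needs 3·t_tx to clear all hops; remaining 24 packets each add one t_tx.
Total = (3+25-1)·t_tx + 3·t_prop = 27·0.56 + 3·25.9615 = 93.0 ms.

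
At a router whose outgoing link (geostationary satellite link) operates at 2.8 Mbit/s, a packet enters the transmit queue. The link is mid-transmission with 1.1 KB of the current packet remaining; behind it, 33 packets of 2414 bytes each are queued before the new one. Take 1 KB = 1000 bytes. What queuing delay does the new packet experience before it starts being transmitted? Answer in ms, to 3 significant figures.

Each queued packet: L/R = 19312/2800000 = 6.89714 ms.
33 queued → 227.606 ms.
Plus remaining 8800 bits of current packet: 3.14286 ms.
Queuing delay = 231 ms.

231 ms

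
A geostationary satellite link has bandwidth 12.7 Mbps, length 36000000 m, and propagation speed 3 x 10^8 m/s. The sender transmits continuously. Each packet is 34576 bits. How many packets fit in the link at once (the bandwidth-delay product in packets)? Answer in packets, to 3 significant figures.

44.1 packets

Propagation delay = 36000000 / 300000000 = 0.12 s.
BDP = R × t_prop = 12700000 × 0.12 = 1524000 bits.
In packets of 34576 bits: 44.1 packets.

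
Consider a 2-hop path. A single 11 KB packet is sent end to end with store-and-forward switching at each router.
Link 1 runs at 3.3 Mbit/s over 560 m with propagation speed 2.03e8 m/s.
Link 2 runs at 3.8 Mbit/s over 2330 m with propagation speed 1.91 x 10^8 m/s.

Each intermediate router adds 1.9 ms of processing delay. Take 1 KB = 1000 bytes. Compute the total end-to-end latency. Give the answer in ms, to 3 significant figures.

51.7 ms

L = 88000 bits.
Transmission delays (L/R per hop): 26.6667, 23.1579 ms; sum = 49.8246 ms.
Propagation delays (d/s per hop): 0.00275862, 0.012199 ms; sum = 0.0149576 ms.
Processing at 1 router(s): 1 × 1.9 ms = 1.9 ms.
End-to-end = 51.7 ms.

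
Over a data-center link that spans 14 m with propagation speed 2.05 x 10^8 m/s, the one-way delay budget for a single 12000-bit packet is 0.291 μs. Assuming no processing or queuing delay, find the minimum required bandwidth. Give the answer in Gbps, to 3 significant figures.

53.9 Gbps

Propagation delay = 14 / 2.05e+08 = 0.0682927 μs.
Transmission budget = 0.291 − 0.0682927 = 0.222707 μs.
R ≥ L / t_tx = 12000 bits / 2.22707e-07 s = 53.9 Gbps.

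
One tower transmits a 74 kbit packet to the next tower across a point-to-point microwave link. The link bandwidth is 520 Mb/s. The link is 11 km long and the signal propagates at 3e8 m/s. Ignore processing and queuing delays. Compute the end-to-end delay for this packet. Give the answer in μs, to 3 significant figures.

179 μs

L = 74000 bits.
Transmission delay = L/R = 74000 / 520000000 = 142.308 μs.
Propagation delay = d/s = 11000 m / 300000000 m/s = 36.6667 μs.
Total = 179 μs.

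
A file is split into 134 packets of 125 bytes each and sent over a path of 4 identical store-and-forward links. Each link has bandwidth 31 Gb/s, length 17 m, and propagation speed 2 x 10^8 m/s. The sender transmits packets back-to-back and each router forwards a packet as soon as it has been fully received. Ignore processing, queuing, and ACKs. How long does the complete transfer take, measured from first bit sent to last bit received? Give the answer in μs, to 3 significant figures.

Per-hop transmission t_tx = L/R = 1000/31000000000 = 0.0322581 μs.
Per-hop propagation t_prop = 17/200000000 = 0.085 μs.
Pipeline fill: first packet needs 4·t_tx to clear all hops; remaining 133 packets each add one t_tx.
Total = (4+134-1)·t_tx + 4·t_prop = 137·0.0322581 + 4·0.085 = 4.76 μs.

4.76 μs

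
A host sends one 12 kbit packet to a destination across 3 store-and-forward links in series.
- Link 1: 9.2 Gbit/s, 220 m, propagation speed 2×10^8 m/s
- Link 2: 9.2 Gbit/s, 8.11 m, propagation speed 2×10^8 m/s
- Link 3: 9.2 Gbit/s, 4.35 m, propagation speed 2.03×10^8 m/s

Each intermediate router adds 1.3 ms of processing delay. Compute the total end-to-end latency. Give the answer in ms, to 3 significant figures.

2.61 ms

L = 12000 bits.
Transmission delay per hop = L/R = 12000/9200000000 = 0.00130435 ms; 3 hops → 0.00391304 ms.
Propagation delays (d/s per hop): 0.0011, 4.055e-05, 2.14286e-05 ms; sum = 0.00116198 ms.
Processing at 2 router(s): 2 × 1.3 ms = 2.6 ms.
End-to-end = 2.61 ms.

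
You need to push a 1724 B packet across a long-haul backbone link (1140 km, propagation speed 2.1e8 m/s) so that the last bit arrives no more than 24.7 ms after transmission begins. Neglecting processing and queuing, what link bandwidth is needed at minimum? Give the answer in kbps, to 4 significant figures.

715.7 kbps

L = 13792 bits.
Propagation delay = 1140000 / 210000000 = 5.42857 ms.
Transmission budget = 24.7 − 5.42857 = 19.2714 ms.
R ≥ L / t_tx = 13792 bits / 0.0192714 s = 715.7 kbps.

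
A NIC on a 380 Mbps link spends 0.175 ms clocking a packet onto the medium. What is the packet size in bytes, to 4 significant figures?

8313 bytes

L = R × t_tx = 380000000 b/s × 0.000175 s = 66500 bits.
In bytes: 66500 / 8 = 8313 bytes.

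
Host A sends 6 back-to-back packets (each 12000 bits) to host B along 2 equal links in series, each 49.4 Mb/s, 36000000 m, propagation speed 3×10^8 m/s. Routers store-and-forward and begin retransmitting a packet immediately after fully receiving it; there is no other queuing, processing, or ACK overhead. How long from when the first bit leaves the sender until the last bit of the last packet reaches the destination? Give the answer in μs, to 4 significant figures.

Per-hop transmission t_tx = L/R = 12000/49400000 = 242.915 μs.
Per-hop propagation t_prop = 36000000/300000000 = 120000 μs.
Pipeline fill: first packet needs 2·t_tx to clear all hops; remaining 5 packets each add one t_tx.
Total = (2+6-1)·t_tx + 2·t_prop = 7·242.915 + 2·120000 = 241700 μs.

241700 μs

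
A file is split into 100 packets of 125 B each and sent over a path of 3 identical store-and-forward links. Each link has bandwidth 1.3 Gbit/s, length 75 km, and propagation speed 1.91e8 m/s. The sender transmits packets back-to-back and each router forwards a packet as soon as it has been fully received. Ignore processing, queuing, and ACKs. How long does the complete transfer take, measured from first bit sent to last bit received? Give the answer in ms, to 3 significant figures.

1.26 ms

Per-hop transmission t_tx = L/R = 1000/1300000000 = 0.000769231 ms.
Per-hop propagation t_prop = 75000/191000000 = 0.39267 ms.
Pipeline fill: first packet needs 3·t_tx to clear all hops; remaining 99 packets each add one t_tx.
Total = (3+100-1)·t_tx + 3·t_prop = 102·0.000769231 + 3·0.39267 = 1.26 ms.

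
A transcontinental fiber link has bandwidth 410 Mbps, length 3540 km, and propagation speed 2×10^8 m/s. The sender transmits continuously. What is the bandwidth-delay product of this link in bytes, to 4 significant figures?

907100 bytes

Propagation delay = 3540000 / 200000000 = 0.0177 s.
BDP = R × t_prop = 410000000 × 0.0177 = 7257000 bits.
In bytes: 7257000/8 = 907100 bytes.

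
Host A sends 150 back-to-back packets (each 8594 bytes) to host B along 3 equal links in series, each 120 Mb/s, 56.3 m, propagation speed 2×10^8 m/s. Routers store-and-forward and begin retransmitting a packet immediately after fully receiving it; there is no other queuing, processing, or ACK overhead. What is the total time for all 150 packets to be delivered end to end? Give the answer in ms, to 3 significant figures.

Per-hop transmission t_tx = L/R = 68752/120000000 = 0.572933 ms.
Per-hop propagation t_prop = 56.3/200000000 = 0.0002815 ms.
Pipeline fill: first packet needs 3·t_tx to clear all hops; remaining 149 packets each add one t_tx.
Total = (3+150-1)·t_tx + 3·t_prop = 152·0.572933 + 3·0.0002815 = 87.1 ms.

87.1 ms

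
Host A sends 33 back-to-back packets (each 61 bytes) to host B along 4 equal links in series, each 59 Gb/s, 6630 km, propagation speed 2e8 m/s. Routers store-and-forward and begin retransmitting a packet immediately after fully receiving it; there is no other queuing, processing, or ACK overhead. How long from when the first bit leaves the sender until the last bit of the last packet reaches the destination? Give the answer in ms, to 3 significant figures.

Per-hop transmission t_tx = L/R = 488/59000000000 = 8.27119e-06 ms.
Per-hop propagation t_prop = 6630000/200000000 = 33.15 ms.
Pipeline fill: first packet needs 4·t_tx to clear all hops; remaining 32 packets each add one t_tx.
Total = (4+33-1)·t_tx + 4·t_prop = 36·8.27119e-06 + 4·33.15 = 133 ms.

133 ms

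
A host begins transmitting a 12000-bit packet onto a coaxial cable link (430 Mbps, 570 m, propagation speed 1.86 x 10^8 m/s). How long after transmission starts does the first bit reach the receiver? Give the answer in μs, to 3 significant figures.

3.06 μs

First bit experiences only propagation delay: d/s = 570/186000000 = 3.06 μs.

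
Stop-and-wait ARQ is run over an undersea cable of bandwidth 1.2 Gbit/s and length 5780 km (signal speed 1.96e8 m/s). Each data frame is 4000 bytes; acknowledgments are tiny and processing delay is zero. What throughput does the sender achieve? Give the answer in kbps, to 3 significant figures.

t_tx = L/R = 32000/1200000000 = 2.66667e-05 s.
t_prop = 5780000/196000000 = 0.0294898 s; RTT = 0.0589796 s.
Cycle = t_tx + RTT = 0.0590063 s.
Throughput = L / cycle = 32000 / 0.0590063 = 542 kbps.

542 kbps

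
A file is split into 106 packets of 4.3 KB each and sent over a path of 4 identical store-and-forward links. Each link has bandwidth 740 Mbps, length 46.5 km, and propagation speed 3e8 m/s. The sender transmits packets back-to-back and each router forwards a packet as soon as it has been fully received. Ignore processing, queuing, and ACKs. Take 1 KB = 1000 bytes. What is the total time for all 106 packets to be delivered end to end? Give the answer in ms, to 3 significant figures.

5.69 ms

Per-hop transmission t_tx = L/R = 34400/740000000 = 0.0464865 ms.
Per-hop propagation t_prop = 46500/300000000 = 0.155 ms.
Pipeline fill: first packet needs 4·t_tx to clear all hops; remaining 105 packets each add one t_tx.
Total = (4+106-1)·t_tx + 4·t_prop = 109·0.0464865 + 4·0.155 = 5.69 ms.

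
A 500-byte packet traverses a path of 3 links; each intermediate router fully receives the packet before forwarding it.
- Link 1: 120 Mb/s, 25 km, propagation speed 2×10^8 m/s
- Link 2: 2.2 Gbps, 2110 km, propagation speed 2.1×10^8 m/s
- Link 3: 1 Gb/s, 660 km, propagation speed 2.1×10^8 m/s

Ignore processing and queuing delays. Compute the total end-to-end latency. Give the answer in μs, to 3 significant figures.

L = 500 × 8 = 4000 bits.
Transmission delays (L/R per hop): 33.3333, 1.81818, 4 μs; sum = 39.1515 μs.
Propagation delays (d/s per hop): 125, 10047.6, 3142.86 μs; sum = 13315.5 μs.
End-to-end = 13400 μs.

13400 μs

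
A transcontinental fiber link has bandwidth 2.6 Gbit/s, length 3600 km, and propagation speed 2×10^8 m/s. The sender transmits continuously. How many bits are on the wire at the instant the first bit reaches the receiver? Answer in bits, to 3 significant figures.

Propagation delay = 3600000 / 200000000 = 0.018 s.
BDP = R × t_prop = 2600000000 × 0.018 = 46800000 bits.

46800000 bits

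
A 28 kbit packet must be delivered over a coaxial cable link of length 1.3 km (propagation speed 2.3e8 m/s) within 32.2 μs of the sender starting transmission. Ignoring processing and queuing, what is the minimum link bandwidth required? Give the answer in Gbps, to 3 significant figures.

1.05 Gbps

Propagation delay = 1300 / 2.3e+08 = 5.65217 μs.
Transmission budget = 32.2 − 5.65217 = 26.5478 μs.
R ≥ L / t_tx = 28000 bits / 2.65478e-05 s = 1.05 Gbps.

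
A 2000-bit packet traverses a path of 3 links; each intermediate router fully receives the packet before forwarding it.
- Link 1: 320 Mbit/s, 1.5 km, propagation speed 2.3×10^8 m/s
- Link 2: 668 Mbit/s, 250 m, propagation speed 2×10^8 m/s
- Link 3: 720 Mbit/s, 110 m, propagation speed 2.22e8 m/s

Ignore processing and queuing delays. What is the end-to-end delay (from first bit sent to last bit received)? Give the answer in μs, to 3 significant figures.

20.3 μs

Transmission delays (L/R per hop): 6.25, 2.99401, 2.77778 μs; sum = 12.0218 μs.
Propagation delays (d/s per hop): 6.52174, 1.25, 0.495495 μs; sum = 8.26723 μs.
End-to-end = 20.3 μs.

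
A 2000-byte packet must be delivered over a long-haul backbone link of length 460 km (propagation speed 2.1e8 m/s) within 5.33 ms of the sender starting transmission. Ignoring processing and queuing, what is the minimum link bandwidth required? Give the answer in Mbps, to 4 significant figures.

5.096 Mbps

L = 16000 bits.
Propagation delay = 460000 / 210000000 = 2.19048 ms.
Transmission budget = 5.33 − 2.19048 = 3.13952 ms.
R ≥ L / t_tx = 16000 bits / 0.00313952 s = 5.096 Mbps.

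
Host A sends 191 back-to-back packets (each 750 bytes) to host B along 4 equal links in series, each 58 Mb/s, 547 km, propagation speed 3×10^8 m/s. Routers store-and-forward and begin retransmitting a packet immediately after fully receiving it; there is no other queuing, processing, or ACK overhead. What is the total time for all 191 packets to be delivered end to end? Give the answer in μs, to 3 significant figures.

27400 μs

Per-hop transmission t_tx = L/R = 6000/58000000 = 103.448 μs.
Per-hop propagation t_prop = 547000/300000000 = 1823.33 μs.
Pipeline fill: first packet needs 4·t_tx to clear all hops; remaining 190 packets each add one t_tx.
Total = (4+191-1)·t_tx + 4·t_prop = 194·103.448 + 4·1823.33 = 27400 μs.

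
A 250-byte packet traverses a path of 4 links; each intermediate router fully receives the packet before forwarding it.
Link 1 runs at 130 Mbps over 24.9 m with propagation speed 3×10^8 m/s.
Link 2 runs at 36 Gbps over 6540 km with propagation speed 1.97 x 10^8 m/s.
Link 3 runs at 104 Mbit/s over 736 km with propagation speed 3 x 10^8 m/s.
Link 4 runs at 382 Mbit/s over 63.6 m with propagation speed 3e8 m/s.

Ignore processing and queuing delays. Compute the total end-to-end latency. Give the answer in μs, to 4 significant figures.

L = 250 × 8 = 2000 bits.
Transmission delays (L/R per hop): 15.3846, 0.0555556, 19.2308, 5.2356 μs; sum = 39.9065 μs.
Propagation delays (d/s per hop): 0.083, 33198, 2453.33, 0.212 μs; sum = 35651.6 μs.
End-to-end = 35690 μs.

35690 μs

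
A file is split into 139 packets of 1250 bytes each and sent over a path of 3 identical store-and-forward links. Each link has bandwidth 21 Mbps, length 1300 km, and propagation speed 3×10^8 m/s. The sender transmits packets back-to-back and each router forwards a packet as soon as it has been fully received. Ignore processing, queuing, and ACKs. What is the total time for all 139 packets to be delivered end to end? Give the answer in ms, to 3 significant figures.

80.1 ms

Per-hop transmission t_tx = L/R = 10000/21000000 = 0.47619 ms.
Per-hop propagation t_prop = 1300000/300000000 = 4.33333 ms.
Pipeline fill: first packet needs 3·t_tx to clear all hops; remaining 138 packets each add one t_tx.
Total = (3+139-1)·t_tx + 3·t_prop = 141·0.47619 + 3·4.33333 = 80.1 ms.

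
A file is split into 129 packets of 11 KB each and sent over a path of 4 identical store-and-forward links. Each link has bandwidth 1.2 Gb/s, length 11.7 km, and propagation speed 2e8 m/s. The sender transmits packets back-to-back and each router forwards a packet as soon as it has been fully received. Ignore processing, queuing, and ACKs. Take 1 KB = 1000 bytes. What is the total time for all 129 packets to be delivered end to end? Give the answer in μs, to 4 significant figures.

Per-hop transmission t_tx = L/R = 88000/1200000000 = 73.3333 μs.
Per-hop propagation t_prop = 11700/200000000 = 58.5 μs.
Pipeline fill: first packet needs 4·t_tx to clear all hops; remaining 128 packets each add one t_tx.
Total = (4+129-1)·t_tx + 4·t_prop = 132·73.3333 + 4·58.5 = 9914 μs.

9914 μs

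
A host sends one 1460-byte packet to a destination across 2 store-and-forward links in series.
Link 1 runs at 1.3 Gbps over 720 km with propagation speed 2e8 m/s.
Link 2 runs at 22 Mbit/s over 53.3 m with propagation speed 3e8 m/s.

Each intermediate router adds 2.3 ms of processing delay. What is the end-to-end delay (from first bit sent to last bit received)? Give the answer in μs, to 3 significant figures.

L = 1460 × 8 = 11680 bits.
Transmission delays (L/R per hop): 8.98462, 530.909 μs; sum = 539.894 μs.
Propagation delays (d/s per hop): 3600, 0.177667 μs; sum = 3600.18 μs.
Processing at 1 router(s): 1 × 2.3 ms = 2300 μs.
End-to-end = 6440 μs.

6440 μs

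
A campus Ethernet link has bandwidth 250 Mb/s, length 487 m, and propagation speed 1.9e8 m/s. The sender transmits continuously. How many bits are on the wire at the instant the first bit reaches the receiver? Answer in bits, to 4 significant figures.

Propagation delay = 487 / 190000000 = 2.56316e-06 s.
BDP = R × t_prop = 250000000 × 2.56316e-06 = 640.789 bits.

640.8 bits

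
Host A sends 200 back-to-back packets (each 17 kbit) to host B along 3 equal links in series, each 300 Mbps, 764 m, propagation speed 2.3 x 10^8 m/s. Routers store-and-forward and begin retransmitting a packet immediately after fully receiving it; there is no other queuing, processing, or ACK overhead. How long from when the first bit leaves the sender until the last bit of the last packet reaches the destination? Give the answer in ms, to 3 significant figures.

11.5 ms

Per-hop transmission t_tx = L/R = 17000/300000000 = 0.0566667 ms.
Per-hop propagation t_prop = 764/2.3e+08 = 0.00332174 ms.
Pipeline fill: first packet needs 3·t_tx to clear all hops; remaining 199 packets each add one t_tx.
Total = (3+200-1)·t_tx + 3·t_prop = 202·0.0566667 + 3·0.00332174 = 11.5 ms.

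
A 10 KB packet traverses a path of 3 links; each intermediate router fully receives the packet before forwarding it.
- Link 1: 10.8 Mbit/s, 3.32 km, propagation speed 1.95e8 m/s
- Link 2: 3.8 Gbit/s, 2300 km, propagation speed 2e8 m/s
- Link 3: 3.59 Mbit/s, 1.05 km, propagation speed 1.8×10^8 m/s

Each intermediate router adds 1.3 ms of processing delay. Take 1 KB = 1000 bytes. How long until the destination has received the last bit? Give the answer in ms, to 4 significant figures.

L = 80000 bits.
Transmission delays (L/R per hop): 7.40741, 0.0210526, 22.2841 ms; sum = 29.7126 ms.
Propagation delays (d/s per hop): 0.0170256, 11.5, 0.00583333 ms; sum = 11.5229 ms.
Processing at 2 router(s): 2 × 1.3 ms = 2.6 ms.
End-to-end = 43.84 ms.

43.84 ms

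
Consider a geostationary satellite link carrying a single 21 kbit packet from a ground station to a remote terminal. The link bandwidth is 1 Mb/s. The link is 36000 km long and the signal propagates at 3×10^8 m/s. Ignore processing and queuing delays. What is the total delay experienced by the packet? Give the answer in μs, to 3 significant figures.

L = 21000 bits.
Transmission delay = L/R = 21000 / 1000000 = 21000 μs.
Propagation delay = d/s = 36000000 m / 300000000 m/s = 120000 μs.
Total = 141000 μs.

141000 μs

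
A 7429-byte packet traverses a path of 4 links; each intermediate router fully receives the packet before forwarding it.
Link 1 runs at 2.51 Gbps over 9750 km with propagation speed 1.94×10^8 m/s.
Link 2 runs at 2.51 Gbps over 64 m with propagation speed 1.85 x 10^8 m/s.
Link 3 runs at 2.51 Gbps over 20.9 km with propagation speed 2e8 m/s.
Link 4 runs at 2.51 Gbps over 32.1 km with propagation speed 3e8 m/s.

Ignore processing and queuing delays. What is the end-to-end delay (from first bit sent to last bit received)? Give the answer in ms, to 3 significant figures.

50.6 ms

L = 7429 × 8 = 59432 bits.
Transmission delay per hop = L/R = 59432/2510000000 = 0.0236781 ms; 4 hops → 0.0947124 ms.
Propagation delays (d/s per hop): 50.2577, 0.000345946, 0.1045, 0.107 ms; sum = 50.4696 ms.
End-to-end = 50.6 ms.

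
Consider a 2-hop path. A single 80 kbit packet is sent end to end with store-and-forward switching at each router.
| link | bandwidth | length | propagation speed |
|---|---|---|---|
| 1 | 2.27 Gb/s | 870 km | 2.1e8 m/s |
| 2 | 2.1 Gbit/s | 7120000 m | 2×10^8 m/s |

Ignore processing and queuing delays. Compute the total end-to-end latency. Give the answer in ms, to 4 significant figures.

39.82 ms

L = 80000 bits.
Transmission delays (L/R per hop): 0.0352423, 0.0380952 ms; sum = 0.0733375 ms.
Propagation delays (d/s per hop): 4.14286, 35.6 ms; sum = 39.7429 ms.
End-to-end = 39.82 ms.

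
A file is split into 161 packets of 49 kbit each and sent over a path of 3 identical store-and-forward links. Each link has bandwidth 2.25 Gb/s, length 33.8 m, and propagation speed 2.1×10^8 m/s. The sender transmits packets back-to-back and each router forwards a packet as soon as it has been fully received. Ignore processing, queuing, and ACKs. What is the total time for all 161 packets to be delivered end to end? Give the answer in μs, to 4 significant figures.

Per-hop transmission t_tx = L/R = 49000/2250000000 = 21.7778 μs.
Per-hop propagation t_prop = 33.8/210000000 = 0.160952 μs.
Pipeline fill: first packet needs 3·t_tx to clear all hops; remaining 160 packets each add one t_tx.
Total = (3+161-1)·t_tx + 3·t_prop = 163·21.7778 + 3·0.160952 = 3550 μs.

3550 μs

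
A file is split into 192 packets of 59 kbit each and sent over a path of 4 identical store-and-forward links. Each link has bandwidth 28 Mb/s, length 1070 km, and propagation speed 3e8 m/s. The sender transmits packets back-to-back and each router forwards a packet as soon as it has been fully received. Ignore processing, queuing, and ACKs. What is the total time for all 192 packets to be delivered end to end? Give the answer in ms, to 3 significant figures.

Per-hop transmission t_tx = L/R = 59000/28000000 = 2.10714 ms.
Per-hop propagation t_prop = 1070000/300000000 = 3.56667 ms.
Pipeline fill: first packet needs 4·t_tx to clear all hops; remaining 191 packets each add one t_tx.
Total = (4+192-1)·t_tx + 4·t_prop = 195·2.10714 + 4·3.56667 = 425 ms.

425 ms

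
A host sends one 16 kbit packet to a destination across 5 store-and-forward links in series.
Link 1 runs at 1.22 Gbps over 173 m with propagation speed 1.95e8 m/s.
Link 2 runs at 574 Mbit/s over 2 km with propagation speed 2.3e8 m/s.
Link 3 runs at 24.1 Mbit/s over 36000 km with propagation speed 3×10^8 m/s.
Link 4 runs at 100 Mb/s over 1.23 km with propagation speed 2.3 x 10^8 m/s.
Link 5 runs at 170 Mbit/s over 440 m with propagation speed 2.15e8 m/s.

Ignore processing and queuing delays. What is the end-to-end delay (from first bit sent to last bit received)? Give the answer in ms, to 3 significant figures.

L = 16000 bits.
Transmission delays (L/R per hop): 0.0131148, 0.0278746, 0.6639, 0.16, 0.0941176 ms; sum = 0.959007 ms.
Propagation delays (d/s per hop): 0.000887179, 0.00869565, 120, 0.00534783, 0.00204651 ms; sum = 120.017 ms.
End-to-end = 121 ms.

121 ms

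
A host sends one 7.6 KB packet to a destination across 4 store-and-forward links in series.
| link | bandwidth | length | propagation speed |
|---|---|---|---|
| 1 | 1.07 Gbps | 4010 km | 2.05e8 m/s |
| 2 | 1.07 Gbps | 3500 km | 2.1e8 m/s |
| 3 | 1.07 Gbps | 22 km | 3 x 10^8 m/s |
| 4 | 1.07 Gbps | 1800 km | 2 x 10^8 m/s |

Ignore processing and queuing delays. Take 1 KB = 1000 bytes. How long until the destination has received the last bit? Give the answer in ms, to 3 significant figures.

45.5 ms

L = 60800 bits.
Transmission delay per hop = L/R = 60800/1.07e+09 = 0.0568224 ms; 4 hops → 0.22729 ms.
Propagation delays (d/s per hop): 19.561, 16.6667, 0.0733333, 9 ms; sum = 45.301 ms.
End-to-end = 45.5 ms.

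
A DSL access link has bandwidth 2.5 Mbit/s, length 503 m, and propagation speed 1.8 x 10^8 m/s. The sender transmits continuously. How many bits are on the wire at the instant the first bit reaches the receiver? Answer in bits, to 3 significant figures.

Propagation delay = 503 / 180000000 = 2.79444e-06 s.
BDP = R × t_prop = 2500000 × 2.79444e-06 = 6.98611 bits.

6.99 bits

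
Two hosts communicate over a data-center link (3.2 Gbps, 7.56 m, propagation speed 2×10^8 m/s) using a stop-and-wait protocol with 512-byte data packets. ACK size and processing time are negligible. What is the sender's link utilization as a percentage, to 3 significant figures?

94.4 %

t_tx = L/R = 4096/3200000000 = 1.28e-06 s.
t_prop = 7.56/200000000 = 3.78e-08 s; RTT = 7.56e-08 s.
Cycle = t_tx + RTT = 1.3556e-06 s.
Utilization = t_tx / cycle = 1.28e-06/1.3556e-06 = 94.4 %.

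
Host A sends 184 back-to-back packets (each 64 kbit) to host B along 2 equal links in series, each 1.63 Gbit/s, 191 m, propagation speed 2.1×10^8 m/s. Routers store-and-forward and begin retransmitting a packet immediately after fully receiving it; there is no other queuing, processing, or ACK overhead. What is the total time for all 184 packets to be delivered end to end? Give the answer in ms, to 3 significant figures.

7.27 ms

Per-hop transmission t_tx = L/R = 64000/1630000000 = 0.0392638 ms.
Per-hop propagation t_prop = 191/210000000 = 0.000909524 ms.
Pipeline fill: first packet needs 2·t_tx to clear all hops; remaining 183 packets each add one t_tx.
Total = (2+184-1)·t_tx + 2·t_prop = 185·0.0392638 + 2·0.000909524 = 7.27 ms.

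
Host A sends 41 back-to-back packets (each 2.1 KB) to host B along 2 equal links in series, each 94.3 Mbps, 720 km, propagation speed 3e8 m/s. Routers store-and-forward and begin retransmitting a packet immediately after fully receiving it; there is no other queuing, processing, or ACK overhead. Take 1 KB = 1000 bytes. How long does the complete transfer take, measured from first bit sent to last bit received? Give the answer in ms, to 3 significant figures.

Per-hop transmission t_tx = L/R = 16800/94300000 = 0.178155 ms.
Per-hop propagation t_prop = 720000/300000000 = 2.4 ms.
Pipeline fill: first packet needs 2·t_tx to clear all hops; remaining 40 packets each add one t_tx.
Total = (2+41-1)·t_tx + 2·t_prop = 42·0.178155 + 2·2.4 = 12.3 ms.

12.3 ms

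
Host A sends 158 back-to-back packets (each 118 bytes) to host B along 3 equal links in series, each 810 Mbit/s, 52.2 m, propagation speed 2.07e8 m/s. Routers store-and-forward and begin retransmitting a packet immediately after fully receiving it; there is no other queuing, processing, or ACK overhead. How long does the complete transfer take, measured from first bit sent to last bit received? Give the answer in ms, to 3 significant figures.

Per-hop transmission t_tx = L/R = 944/810000000 = 0.00116543 ms.
Per-hop propagation t_prop = 52.2/2.07e+08 = 0.000252174 ms.
Pipeline fill: first packet needs 3·t_tx to clear all hops; remaining 157 packets each add one t_tx.
Total = (3+158-1)·t_tx + 3·t_prop = 160·0.00116543 + 3·0.000252174 = 0.187 ms.

0.187 ms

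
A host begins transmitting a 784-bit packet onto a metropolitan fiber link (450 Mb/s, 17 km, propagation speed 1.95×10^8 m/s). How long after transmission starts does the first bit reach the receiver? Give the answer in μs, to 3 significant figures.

First bit experiences only propagation delay: d/s = 17000/195000000 = 87.2 μs.

87.2 μs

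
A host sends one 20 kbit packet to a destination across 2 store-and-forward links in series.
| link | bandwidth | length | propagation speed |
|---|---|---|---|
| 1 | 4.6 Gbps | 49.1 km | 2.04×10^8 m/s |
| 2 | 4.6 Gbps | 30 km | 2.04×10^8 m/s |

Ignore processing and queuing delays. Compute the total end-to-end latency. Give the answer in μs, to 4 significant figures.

L = 20000 bits.
Transmission delay per hop = L/R = 20000/4600000000 = 4.34783 μs; 2 hops → 8.69565 μs.
Propagation delays (d/s per hop): 240.686, 147.059 μs; sum = 387.745 μs.
End-to-end = 396.4 μs.

396.4 μs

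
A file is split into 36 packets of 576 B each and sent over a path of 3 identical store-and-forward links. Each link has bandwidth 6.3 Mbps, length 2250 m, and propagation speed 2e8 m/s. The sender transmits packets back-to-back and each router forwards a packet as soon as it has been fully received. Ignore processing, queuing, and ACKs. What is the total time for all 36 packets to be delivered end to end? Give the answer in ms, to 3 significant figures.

Per-hop transmission t_tx = L/R = 4608/6300000 = 0.731429 ms.
Per-hop propagation t_prop = 2250/200000000 = 0.01125 ms.
Pipeline fill: first packet needs 3·t_tx to clear all hops; remaining 35 packets each add one t_tx.
Total = (3+36-1)·t_tx + 3·t_prop = 38·0.731429 + 3·0.01125 = 27.8 ms.

27.8 ms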